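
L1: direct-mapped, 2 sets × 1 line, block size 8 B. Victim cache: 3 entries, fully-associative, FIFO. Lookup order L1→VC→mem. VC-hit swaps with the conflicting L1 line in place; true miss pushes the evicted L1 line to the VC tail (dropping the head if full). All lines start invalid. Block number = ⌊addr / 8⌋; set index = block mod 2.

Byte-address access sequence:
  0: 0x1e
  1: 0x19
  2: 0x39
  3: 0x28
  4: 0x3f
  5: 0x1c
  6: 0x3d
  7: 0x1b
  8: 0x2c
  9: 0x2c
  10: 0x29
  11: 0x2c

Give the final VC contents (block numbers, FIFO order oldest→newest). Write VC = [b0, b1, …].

#0 0x1e→b3/s1 MISS; vc=[]
#1 0x19→b3/s1 L1-HIT; vc=[]
#2 0x39→b7/s1 MISS; vc=[3]
#3 0x28→b5/s1 MISS; vc=[3,7]
#4 0x3f→b7/s1 VC-HIT; vc=[3,5]
#5 0x1c→b3/s1 VC-HIT; vc=[7,5]
#6 0x3d→b7/s1 VC-HIT; vc=[3,5]
#7 0x1b→b3/s1 VC-HIT; vc=[7,5]
#8 0x2c→b5/s1 VC-HIT; vc=[7,3]
#9 0x2c→b5/s1 L1-HIT; vc=[7,3]
#10 0x29→b5/s1 L1-HIT; vc=[7,3]
#11 0x2c→b5/s1 L1-HIT; vc=[7,3]

VC = [7, 3]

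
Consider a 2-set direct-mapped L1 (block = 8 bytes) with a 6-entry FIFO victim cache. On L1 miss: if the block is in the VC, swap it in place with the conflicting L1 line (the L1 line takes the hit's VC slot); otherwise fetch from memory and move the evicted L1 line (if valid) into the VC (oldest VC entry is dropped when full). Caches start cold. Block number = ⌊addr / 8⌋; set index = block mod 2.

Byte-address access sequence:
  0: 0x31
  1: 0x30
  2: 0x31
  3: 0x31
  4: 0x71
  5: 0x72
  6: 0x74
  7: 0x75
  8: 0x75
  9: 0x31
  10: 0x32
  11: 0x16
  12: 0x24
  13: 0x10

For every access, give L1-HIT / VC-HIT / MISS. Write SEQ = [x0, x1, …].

  [0] addr=0x31 blk=6 s=0: MISS | VC []
  [1] addr=0x30 blk=6 s=0: L1-HIT | VC []
  [2] addr=0x31 blk=6 s=0: L1-HIT | VC []
  [3] addr=0x31 blk=6 s=0: L1-HIT | VC []
  [4] addr=0x71 blk=14 s=0: MISS | VC [6]
  [5] addr=0x72 blk=14 s=0: L1-HIT | VC [6]
  [6] addr=0x74 blk=14 s=0: L1-HIT | VC [6]
  [7] addr=0x75 blk=14 s=0: L1-HIT | VC [6]
  [8] addr=0x75 blk=14 s=0: L1-HIT | VC [6]
  [9] addr=0x31 blk=6 s=0: VC-HIT | VC [14]
  [10] addr=0x32 blk=6 s=0: L1-HIT | VC [14]
  [11] addr=0x16 blk=2 s=0: MISS | VC [14, 6]
  [12] addr=0x24 blk=4 s=0: MISS | VC [14, 6, 2]
  [13] addr=0x10 blk=2 s=0: VC-HIT | VC [14, 6, 4]

SEQ = [MISS, L1-HIT, L1-HIT, L1-HIT, MISS, L1-HIT, L1-HIT, L1-HIT, L1-HIT, VC-HIT, L1-HIT, MISS, MISS, VC-HIT]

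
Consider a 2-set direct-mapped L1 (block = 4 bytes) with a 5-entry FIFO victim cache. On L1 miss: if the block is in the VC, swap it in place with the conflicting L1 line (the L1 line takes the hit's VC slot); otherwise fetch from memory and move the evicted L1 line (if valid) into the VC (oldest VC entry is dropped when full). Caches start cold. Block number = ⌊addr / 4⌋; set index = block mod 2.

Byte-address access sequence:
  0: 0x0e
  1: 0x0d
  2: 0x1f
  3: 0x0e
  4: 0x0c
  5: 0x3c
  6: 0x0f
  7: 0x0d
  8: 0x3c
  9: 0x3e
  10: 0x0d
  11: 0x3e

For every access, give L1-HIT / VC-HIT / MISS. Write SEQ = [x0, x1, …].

SEQ = [MISS, L1-HIT, MISS, VC-HIT, L1-HIT, MISS, VC-HIT, L1-HIT, VC-HIT, L1-HIT, VC-HIT, VC-HIT]

0: 0xe (blk 3, set 1) → MISS  vc=[]
1: 0xd (blk 3, set 1) → L1-HIT  vc=[]
2: 0x1f (blk 7, set 1) → MISS  vc=[3]
3: 0xe (blk 3, set 1) → VC-HIT  vc=[7]
4: 0xc (blk 3, set 1) → L1-HIT  vc=[7]
5: 0x3c (blk 15, set 1) → MISS  vc=[7, 3]
6: 0xf (blk 3, set 1) → VC-HIT  vc=[7, 15]
7: 0xd (blk 3, set 1) → L1-HIT  vc=[7, 15]
8: 0x3c (blk 15, set 1) → VC-HIT  vc=[7, 3]
9: 0x3e (blk 15, set 1) → L1-HIT  vc=[7, 3]
10: 0xd (blk 3, set 1) → VC-HIT  vc=[7, 15]
11: 0x3e (blk 15, set 1) → VC-HIT  vc=[7, 3]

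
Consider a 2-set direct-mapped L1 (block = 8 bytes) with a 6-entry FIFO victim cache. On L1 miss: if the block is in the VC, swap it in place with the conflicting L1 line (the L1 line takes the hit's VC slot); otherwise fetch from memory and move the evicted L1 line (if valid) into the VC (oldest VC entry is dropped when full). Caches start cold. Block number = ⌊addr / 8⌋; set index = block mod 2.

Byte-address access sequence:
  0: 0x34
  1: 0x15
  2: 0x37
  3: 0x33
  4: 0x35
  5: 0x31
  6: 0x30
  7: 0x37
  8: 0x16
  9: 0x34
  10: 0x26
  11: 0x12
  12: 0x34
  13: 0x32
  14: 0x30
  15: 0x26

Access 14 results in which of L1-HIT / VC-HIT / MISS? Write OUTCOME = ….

OUTCOME = L1-HIT

  [0] addr=0x34 blk=6 s=0: MISS | VC []
  [1] addr=0x15 blk=2 s=0: MISS | VC [6]
  [2] addr=0x37 blk=6 s=0: VC-HIT | VC [2]
  [3] addr=0x33 blk=6 s=0: L1-HIT | VC [2]
  [4] addr=0x35 blk=6 s=0: L1-HIT | VC [2]
  [5] addr=0x31 blk=6 s=0: L1-HIT | VC [2]
  [6] addr=0x30 blk=6 s=0: L1-HIT | VC [2]
  [7] addr=0x37 blk=6 s=0: L1-HIT | VC [2]
  [8] addr=0x16 blk=2 s=0: VC-HIT | VC [6]
  [9] addr=0x34 blk=6 s=0: VC-HIT | VC [2]
  [10] addr=0x26 blk=4 s=0: MISS | VC [2, 6]
  [11] addr=0x12 blk=2 s=0: VC-HIT | VC [4, 6]
  [12] addr=0x34 blk=6 s=0: VC-HIT | VC [4, 2]
  [13] addr=0x32 blk=6 s=0: L1-HIT | VC [4, 2]
  [14] addr=0x30 blk=6 s=0: L1-HIT | VC [4, 2]
  [15] addr=0x26 blk=4 s=0: VC-HIT | VC [6, 2]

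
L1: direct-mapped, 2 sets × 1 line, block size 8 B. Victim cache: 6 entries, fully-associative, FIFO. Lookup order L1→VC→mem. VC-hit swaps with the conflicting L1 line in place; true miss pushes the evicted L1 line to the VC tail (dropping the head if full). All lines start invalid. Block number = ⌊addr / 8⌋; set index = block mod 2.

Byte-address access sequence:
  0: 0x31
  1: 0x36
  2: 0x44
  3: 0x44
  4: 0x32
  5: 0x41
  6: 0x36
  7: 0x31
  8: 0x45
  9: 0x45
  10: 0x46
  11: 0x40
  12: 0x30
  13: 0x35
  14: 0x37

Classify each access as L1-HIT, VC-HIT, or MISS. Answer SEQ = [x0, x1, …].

  [0] addr=0x31 blk=6 s=0: MISS | VC []
  [1] addr=0x36 blk=6 s=0: L1-HIT | VC []
  [2] addr=0x44 blk=8 s=0: MISS | VC [6]
  [3] addr=0x44 blk=8 s=0: L1-HIT | VC [6]
  [4] addr=0x32 blk=6 s=0: VC-HIT | VC [8]
  [5] addr=0x41 blk=8 s=0: VC-HIT | VC [6]
  [6] addr=0x36 blk=6 s=0: VC-HIT | VC [8]
  [7] addr=0x31 blk=6 s=0: L1-HIT | VC [8]
  [8] addr=0x45 blk=8 s=0: VC-HIT | VC [6]
  [9] addr=0x45 blk=8 s=0: L1-HIT | VC [6]
  [10] addr=0x46 blk=8 s=0: L1-HIT | VC [6]
  [11] addr=0x40 blk=8 s=0: L1-HIT | VC [6]
  [12] addr=0x30 blk=6 s=0: VC-HIT | VC [8]
  [13] addr=0x35 blk=6 s=0: L1-HIT | VC [8]
  [14] addr=0x37 blk=6 s=0: L1-HIT | VC [8]

SEQ = [MISS, L1-HIT, MISS, L1-HIT, VC-HIT, VC-HIT, VC-HIT, L1-HIT, VC-HIT, L1-HIT, L1-HIT, L1-HIT, VC-HIT, L1-HIT, L1-HIT]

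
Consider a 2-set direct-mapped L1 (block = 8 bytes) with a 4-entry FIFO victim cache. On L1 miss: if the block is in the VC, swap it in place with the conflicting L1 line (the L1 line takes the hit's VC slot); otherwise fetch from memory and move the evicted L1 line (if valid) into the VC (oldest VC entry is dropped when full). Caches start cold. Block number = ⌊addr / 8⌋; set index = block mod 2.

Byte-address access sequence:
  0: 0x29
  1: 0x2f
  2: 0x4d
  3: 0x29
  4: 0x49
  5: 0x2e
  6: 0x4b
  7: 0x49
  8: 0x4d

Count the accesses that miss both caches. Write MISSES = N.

  [0] addr=0x29 blk=5 s=1: MISS | VC []
  [1] addr=0x2f blk=5 s=1: L1-HIT | VC []
  [2] addr=0x4d blk=9 s=1: MISS | VC [5]
  [3] addr=0x29 blk=5 s=1: VC-HIT | VC [9]
  [4] addr=0x49 blk=9 s=1: VC-HIT | VC [5]
  [5] addr=0x2e blk=5 s=1: VC-HIT | VC [9]
  [6] addr=0x4b blk=9 s=1: VC-HIT | VC [5]
  [7] addr=0x49 blk=9 s=1: L1-HIT | VC [5]
  [8] addr=0x4d blk=9 s=1: L1-HIT | VC [5]

MISSES = 2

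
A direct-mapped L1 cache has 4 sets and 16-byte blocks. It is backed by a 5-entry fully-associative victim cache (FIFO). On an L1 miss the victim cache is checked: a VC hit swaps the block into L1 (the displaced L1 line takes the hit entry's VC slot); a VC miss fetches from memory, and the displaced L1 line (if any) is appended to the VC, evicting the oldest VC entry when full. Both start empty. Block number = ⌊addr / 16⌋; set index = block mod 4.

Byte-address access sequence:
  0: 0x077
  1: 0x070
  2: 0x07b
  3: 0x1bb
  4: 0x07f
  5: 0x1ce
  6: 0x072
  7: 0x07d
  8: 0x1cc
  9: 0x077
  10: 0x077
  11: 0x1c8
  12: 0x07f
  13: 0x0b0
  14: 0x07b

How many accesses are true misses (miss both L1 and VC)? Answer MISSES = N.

#0 0x77→b7/s3 MISS; vc=[]
#1 0x70→b7/s3 L1-HIT; vc=[]
#2 0x7b→b7/s3 L1-HIT; vc=[]
#3 0x1bb→b27/s3 MISS; vc=[7]
#4 0x7f→b7/s3 VC-HIT; vc=[27]
#5 0x1ce→b28/s0 MISS; vc=[27]
#6 0x72→b7/s3 L1-HIT; vc=[27]
#7 0x7d→b7/s3 L1-HIT; vc=[27]
#8 0x1cc→b28/s0 L1-HIT; vc=[27]
#9 0x77→b7/s3 L1-HIT; vc=[27]
#10 0x77→b7/s3 L1-HIT; vc=[27]
#11 0x1c8→b28/s0 L1-HIT; vc=[27]
#12 0x7f→b7/s3 L1-HIT; vc=[27]
#13 0xb0→b11/s3 MISS; vc=[27,7]
#14 0x7b→b7/s3 VC-HIT; vc=[27,11]

MISSES = 4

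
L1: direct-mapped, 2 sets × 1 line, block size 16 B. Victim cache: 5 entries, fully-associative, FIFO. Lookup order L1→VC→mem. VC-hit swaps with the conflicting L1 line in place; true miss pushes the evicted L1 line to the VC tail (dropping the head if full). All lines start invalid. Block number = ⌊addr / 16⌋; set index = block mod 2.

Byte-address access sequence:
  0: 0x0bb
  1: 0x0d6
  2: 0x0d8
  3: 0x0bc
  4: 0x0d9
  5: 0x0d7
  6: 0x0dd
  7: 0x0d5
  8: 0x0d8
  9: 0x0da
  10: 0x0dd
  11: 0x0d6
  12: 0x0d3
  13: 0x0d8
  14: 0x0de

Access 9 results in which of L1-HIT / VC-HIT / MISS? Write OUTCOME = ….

OUTCOME = L1-HIT

#0 0xbb→b11/s1 MISS; vc=[]
#1 0xd6→b13/s1 MISS; vc=[11]
#2 0xd8→b13/s1 L1-HIT; vc=[11]
#3 0xbc→b11/s1 VC-HIT; vc=[13]
#4 0xd9→b13/s1 VC-HIT; vc=[11]
#5 0xd7→b13/s1 L1-HIT; vc=[11]
#6 0xdd→b13/s1 L1-HIT; vc=[11]
#7 0xd5→b13/s1 L1-HIT; vc=[11]
#8 0xd8→b13/s1 L1-HIT; vc=[11]
#9 0xda→b13/s1 L1-HIT; vc=[11]
#10 0xdd→b13/s1 L1-HIT; vc=[11]
#11 0xd6→b13/s1 L1-HIT; vc=[11]
#12 0xd3→b13/s1 L1-HIT; vc=[11]
#13 0xd8→b13/s1 L1-HIT; vc=[11]
#14 0xde→b13/s1 L1-HIT; vc=[11]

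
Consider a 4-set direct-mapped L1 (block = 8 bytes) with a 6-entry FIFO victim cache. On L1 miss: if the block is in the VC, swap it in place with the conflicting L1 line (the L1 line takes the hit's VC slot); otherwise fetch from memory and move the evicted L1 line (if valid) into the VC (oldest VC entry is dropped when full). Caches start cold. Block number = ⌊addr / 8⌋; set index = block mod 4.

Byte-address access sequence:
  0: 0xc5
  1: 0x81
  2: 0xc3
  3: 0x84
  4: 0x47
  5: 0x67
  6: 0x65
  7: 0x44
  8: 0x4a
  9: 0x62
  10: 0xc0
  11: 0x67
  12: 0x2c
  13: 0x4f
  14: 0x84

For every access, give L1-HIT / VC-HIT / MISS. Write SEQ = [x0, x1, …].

  [0] addr=0xc5 blk=24 s=0: MISS | VC []
  [1] addr=0x81 blk=16 s=0: MISS | VC [24]
  [2] addr=0xc3 blk=24 s=0: VC-HIT | VC [16]
  [3] addr=0x84 blk=16 s=0: VC-HIT | VC [24]
  [4] addr=0x47 blk=8 s=0: MISS | VC [24, 16]
  [5] addr=0x67 blk=12 s=0: MISS | VC [24, 16, 8]
  [6] addr=0x65 blk=12 s=0: L1-HIT | VC [24, 16, 8]
  [7] addr=0x44 blk=8 s=0: VC-HIT | VC [24, 16, 12]
  [8] addr=0x4a blk=9 s=1: MISS | VC [24, 16, 12]
  [9] addr=0x62 blk=12 s=0: VC-HIT | VC [24, 16, 8]
  [10] addr=0xc0 blk=24 s=0: VC-HIT | VC [12, 16, 8]
  [11] addr=0x67 blk=12 s=0: VC-HIT | VC [24, 16, 8]
  [12] addr=0x2c blk=5 s=1: MISS | VC [24, 16, 8, 9]
  [13] addr=0x4f blk=9 s=1: VC-HIT | VC [24, 16, 8, 5]
  [14] addr=0x84 blk=16 s=0: VC-HIT | VC [24, 12, 8, 5]

SEQ = [MISS, MISS, VC-HIT, VC-HIT, MISS, MISS, L1-HIT, VC-HIT, MISS, VC-HIT, VC-HIT, VC-HIT, MISS, VC-HIT, VC-HIT]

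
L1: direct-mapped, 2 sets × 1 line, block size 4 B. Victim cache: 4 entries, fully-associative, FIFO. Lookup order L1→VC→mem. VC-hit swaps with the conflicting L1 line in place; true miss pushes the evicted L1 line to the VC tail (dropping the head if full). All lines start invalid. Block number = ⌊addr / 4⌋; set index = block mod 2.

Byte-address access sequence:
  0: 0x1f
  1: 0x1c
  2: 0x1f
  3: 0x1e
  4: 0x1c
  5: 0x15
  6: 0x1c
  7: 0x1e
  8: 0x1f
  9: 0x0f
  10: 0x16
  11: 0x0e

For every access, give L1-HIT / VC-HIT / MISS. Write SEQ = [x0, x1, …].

SEQ = [MISS, L1-HIT, L1-HIT, L1-HIT, L1-HIT, MISS, VC-HIT, L1-HIT, L1-HIT, MISS, VC-HIT, VC-HIT]

0: 0x1f (blk 7, set 1) → MISS  vc=[]
1: 0x1c (blk 7, set 1) → L1-HIT  vc=[]
2: 0x1f (blk 7, set 1) → L1-HIT  vc=[]
3: 0x1e (blk 7, set 1) → L1-HIT  vc=[]
4: 0x1c (blk 7, set 1) → L1-HIT  vc=[]
5: 0x15 (blk 5, set 1) → MISS  vc=[7]
6: 0x1c (blk 7, set 1) → VC-HIT  vc=[5]
7: 0x1e (blk 7, set 1) → L1-HIT  vc=[5]
8: 0x1f (blk 7, set 1) → L1-HIT  vc=[5]
9: 0xf (blk 3, set 1) → MISS  vc=[5, 7]
10: 0x16 (blk 5, set 1) → VC-HIT  vc=[3, 7]
11: 0xe (blk 3, set 1) → VC-HIT  vc=[5, 7]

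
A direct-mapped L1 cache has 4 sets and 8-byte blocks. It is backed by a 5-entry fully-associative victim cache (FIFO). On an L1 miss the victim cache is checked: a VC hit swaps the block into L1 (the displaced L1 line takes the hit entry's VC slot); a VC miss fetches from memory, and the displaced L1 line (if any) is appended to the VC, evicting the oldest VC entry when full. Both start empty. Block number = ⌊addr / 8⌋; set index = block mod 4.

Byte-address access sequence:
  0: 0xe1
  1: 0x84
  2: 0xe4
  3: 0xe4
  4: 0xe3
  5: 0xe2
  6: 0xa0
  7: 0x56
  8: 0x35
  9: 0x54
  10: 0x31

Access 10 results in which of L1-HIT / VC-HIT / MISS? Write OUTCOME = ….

OUTCOME = VC-HIT

0: 0xe1 (blk 28, set 0) → MISS  vc=[]
1: 0x84 (blk 16, set 0) → MISS  vc=[28]
2: 0xe4 (blk 28, set 0) → VC-HIT  vc=[16]
3: 0xe4 (blk 28, set 0) → L1-HIT  vc=[16]
4: 0xe3 (blk 28, set 0) → L1-HIT  vc=[16]
5: 0xe2 (blk 28, set 0) → L1-HIT  vc=[16]
6: 0xa0 (blk 20, set 0) → MISS  vc=[16, 28]
7: 0x56 (blk 10, set 2) → MISS  vc=[16, 28]
8: 0x35 (blk 6, set 2) → MISS  vc=[16, 28, 10]
9: 0x54 (blk 10, set 2) → VC-HIT  vc=[16, 28, 6]
10: 0x31 (blk 6, set 2) → VC-HIT  vc=[16, 28, 10]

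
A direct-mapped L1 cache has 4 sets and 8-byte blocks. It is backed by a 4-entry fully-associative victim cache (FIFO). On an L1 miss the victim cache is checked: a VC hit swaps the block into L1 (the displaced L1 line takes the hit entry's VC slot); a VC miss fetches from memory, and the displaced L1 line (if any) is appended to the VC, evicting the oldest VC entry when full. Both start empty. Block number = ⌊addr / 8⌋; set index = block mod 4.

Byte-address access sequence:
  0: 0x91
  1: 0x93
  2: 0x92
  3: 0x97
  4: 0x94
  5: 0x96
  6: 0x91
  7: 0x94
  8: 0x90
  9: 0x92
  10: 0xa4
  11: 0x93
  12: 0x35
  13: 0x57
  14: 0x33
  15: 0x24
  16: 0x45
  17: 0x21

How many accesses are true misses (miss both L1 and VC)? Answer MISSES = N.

MISSES = 6

#0 0x91→b18/s2 MISS; vc=[]
#1 0x93→b18/s2 L1-HIT; vc=[]
#2 0x92→b18/s2 L1-HIT; vc=[]
#3 0x97→b18/s2 L1-HIT; vc=[]
#4 0x94→b18/s2 L1-HIT; vc=[]
#5 0x96→b18/s2 L1-HIT; vc=[]
#6 0x91→b18/s2 L1-HIT; vc=[]
#7 0x94→b18/s2 L1-HIT; vc=[]
#8 0x90→b18/s2 L1-HIT; vc=[]
#9 0x92→b18/s2 L1-HIT; vc=[]
#10 0xa4→b20/s0 MISS; vc=[]
#11 0x93→b18/s2 L1-HIT; vc=[]
#12 0x35→b6/s2 MISS; vc=[18]
#13 0x57→b10/s2 MISS; vc=[18,6]
#14 0x33→b6/s2 VC-HIT; vc=[18,10]
#15 0x24→b4/s0 MISS; vc=[18,10,20]
#16 0x45→b8/s0 MISS; vc=[18,10,20,4]
#17 0x21→b4/s0 VC-HIT; vc=[18,10,20,8]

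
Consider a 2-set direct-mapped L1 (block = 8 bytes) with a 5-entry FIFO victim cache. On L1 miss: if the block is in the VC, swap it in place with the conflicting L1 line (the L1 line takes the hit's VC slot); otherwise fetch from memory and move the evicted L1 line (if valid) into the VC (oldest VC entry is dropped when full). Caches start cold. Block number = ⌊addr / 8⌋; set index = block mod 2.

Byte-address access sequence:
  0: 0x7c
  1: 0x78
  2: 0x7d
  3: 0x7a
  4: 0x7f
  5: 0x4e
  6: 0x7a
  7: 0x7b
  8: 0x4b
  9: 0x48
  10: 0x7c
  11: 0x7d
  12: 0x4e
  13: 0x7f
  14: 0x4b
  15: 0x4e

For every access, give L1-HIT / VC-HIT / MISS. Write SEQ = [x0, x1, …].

SEQ = [MISS, L1-HIT, L1-HIT, L1-HIT, L1-HIT, MISS, VC-HIT, L1-HIT, VC-HIT, L1-HIT, VC-HIT, L1-HIT, VC-HIT, VC-HIT, VC-HIT, L1-HIT]

0: 0x7c (blk 15, set 1) → MISS  vc=[]
1: 0x78 (blk 15, set 1) → L1-HIT  vc=[]
2: 0x7d (blk 15, set 1) → L1-HIT  vc=[]
3: 0x7a (blk 15, set 1) → L1-HIT  vc=[]
4: 0x7f (blk 15, set 1) → L1-HIT  vc=[]
5: 0x4e (blk 9, set 1) → MISS  vc=[15]
6: 0x7a (blk 15, set 1) → VC-HIT  vc=[9]
7: 0x7b (blk 15, set 1) → L1-HIT  vc=[9]
8: 0x4b (blk 9, set 1) → VC-HIT  vc=[15]
9: 0x48 (blk 9, set 1) → L1-HIT  vc=[15]
10: 0x7c (blk 15, set 1) → VC-HIT  vc=[9]
11: 0x7d (blk 15, set 1) → L1-HIT  vc=[9]
12: 0x4e (blk 9, set 1) → VC-HIT  vc=[15]
13: 0x7f (blk 15, set 1) → VC-HIT  vc=[9]
14: 0x4b (blk 9, set 1) → VC-HIT  vc=[15]
15: 0x4e (blk 9, set 1) → L1-HIT  vc=[15]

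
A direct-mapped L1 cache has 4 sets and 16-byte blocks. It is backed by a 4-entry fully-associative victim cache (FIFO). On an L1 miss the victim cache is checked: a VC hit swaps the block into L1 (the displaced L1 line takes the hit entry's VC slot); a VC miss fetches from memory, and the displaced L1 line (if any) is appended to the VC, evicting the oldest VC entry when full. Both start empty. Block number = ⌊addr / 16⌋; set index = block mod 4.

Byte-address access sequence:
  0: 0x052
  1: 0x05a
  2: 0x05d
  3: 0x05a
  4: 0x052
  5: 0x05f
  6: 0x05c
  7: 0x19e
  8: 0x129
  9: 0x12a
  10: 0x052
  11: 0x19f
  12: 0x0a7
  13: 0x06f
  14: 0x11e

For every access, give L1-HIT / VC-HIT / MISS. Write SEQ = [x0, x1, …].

0: 0x52 (blk 5, set 1) → MISS  vc=[]
1: 0x5a (blk 5, set 1) → L1-HIT  vc=[]
2: 0x5d (blk 5, set 1) → L1-HIT  vc=[]
3: 0x5a (blk 5, set 1) → L1-HIT  vc=[]
4: 0x52 (blk 5, set 1) → L1-HIT  vc=[]
5: 0x5f (blk 5, set 1) → L1-HIT  vc=[]
6: 0x5c (blk 5, set 1) → L1-HIT  vc=[]
7: 0x19e (blk 25, set 1) → MISS  vc=[5]
8: 0x129 (blk 18, set 2) → MISS  vc=[5]
9: 0x12a (blk 18, set 2) → L1-HIT  vc=[5]
10: 0x52 (blk 5, set 1) → VC-HIT  vc=[25]
11: 0x19f (blk 25, set 1) → VC-HIT  vc=[5]
12: 0xa7 (blk 10, set 2) → MISS  vc=[5, 18]
13: 0x6f (blk 6, set 2) → MISS  vc=[5, 18, 10]
14: 0x11e (blk 17, set 1) → MISS  vc=[5, 18, 10, 25]

SEQ = [MISS, L1-HIT, L1-HIT, L1-HIT, L1-HIT, L1-HIT, L1-HIT, MISS, MISS, L1-HIT, VC-HIT, VC-HIT, MISS, MISS, MISS]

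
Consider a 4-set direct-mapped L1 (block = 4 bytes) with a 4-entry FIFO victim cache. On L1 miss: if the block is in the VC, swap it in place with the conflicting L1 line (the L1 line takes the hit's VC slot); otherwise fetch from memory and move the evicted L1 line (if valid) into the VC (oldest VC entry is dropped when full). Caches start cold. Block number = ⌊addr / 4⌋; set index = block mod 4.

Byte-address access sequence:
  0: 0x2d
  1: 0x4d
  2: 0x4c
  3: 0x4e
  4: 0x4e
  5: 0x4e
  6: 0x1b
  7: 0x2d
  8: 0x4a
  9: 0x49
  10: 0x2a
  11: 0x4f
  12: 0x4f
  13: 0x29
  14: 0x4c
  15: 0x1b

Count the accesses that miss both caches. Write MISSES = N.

MISSES = 5

#0 0x2d→b11/s3 MISS; vc=[]
#1 0x4d→b19/s3 MISS; vc=[11]
#2 0x4c→b19/s3 L1-HIT; vc=[11]
#3 0x4e→b19/s3 L1-HIT; vc=[11]
#4 0x4e→b19/s3 L1-HIT; vc=[11]
#5 0x4e→b19/s3 L1-HIT; vc=[11]
#6 0x1b→b6/s2 MISS; vc=[11]
#7 0x2d→b11/s3 VC-HIT; vc=[19]
#8 0x4a→b18/s2 MISS; vc=[19,6]
#9 0x49→b18/s2 L1-HIT; vc=[19,6]
#10 0x2a→b10/s2 MISS; vc=[19,6,18]
#11 0x4f→b19/s3 VC-HIT; vc=[11,6,18]
#12 0x4f→b19/s3 L1-HIT; vc=[11,6,18]
#13 0x29→b10/s2 L1-HIT; vc=[11,6,18]
#14 0x4c→b19/s3 L1-HIT; vc=[11,6,18]
#15 0x1b→b6/s2 VC-HIT; vc=[11,10,18]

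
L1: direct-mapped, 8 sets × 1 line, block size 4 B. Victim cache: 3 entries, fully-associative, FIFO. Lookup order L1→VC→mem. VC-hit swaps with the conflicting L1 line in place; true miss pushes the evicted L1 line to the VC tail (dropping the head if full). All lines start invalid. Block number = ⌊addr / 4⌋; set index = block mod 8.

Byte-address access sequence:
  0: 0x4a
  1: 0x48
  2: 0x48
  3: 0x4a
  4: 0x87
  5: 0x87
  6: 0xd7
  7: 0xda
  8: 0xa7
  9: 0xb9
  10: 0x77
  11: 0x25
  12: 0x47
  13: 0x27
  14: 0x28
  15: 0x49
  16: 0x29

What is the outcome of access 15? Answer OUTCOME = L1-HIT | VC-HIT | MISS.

OUTCOME = VC-HIT

  [0] addr=0x4a blk=18 s=2: MISS | VC []
  [1] addr=0x48 blk=18 s=2: L1-HIT | VC []
  [2] addr=0x48 blk=18 s=2: L1-HIT | VC []
  [3] addr=0x4a blk=18 s=2: L1-HIT | VC []
  [4] addr=0x87 blk=33 s=1: MISS | VC []
  [5] addr=0x87 blk=33 s=1: L1-HIT | VC []
  [6] addr=0xd7 blk=53 s=5: MISS | VC []
  [7] addr=0xda blk=54 s=6: MISS | VC []
  [8] addr=0xa7 blk=41 s=1: MISS | VC [33]
  [9] addr=0xb9 blk=46 s=6: MISS | VC [33, 54]
  [10] addr=0x77 blk=29 s=5: MISS | VC [33, 54, 53]
  [11] addr=0x25 blk=9 s=1: MISS | VC [54, 53, 41]
  [12] addr=0x47 blk=17 s=1: MISS | VC [53, 41, 9]
  [13] addr=0x27 blk=9 s=1: VC-HIT | VC [53, 41, 17]
  [14] addr=0x28 blk=10 s=2: MISS | VC [41, 17, 18]
  [15] addr=0x49 blk=18 s=2: VC-HIT | VC [41, 17, 10]
  [16] addr=0x29 blk=10 s=2: VC-HIT | VC [41, 17, 18]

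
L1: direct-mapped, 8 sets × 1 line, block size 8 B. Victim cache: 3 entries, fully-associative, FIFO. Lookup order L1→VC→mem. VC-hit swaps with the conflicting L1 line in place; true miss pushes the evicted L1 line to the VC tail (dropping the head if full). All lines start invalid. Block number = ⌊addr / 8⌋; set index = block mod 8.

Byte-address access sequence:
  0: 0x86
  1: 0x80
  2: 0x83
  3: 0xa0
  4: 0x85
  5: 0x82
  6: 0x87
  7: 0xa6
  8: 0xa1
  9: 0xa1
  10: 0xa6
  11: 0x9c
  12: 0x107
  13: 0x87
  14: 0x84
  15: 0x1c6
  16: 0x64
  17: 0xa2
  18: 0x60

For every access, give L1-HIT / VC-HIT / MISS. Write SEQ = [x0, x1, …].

0: 0x86 (blk 16, set 0) → MISS  vc=[]
1: 0x80 (blk 16, set 0) → L1-HIT  vc=[]
2: 0x83 (blk 16, set 0) → L1-HIT  vc=[]
3: 0xa0 (blk 20, set 4) → MISS  vc=[]
4: 0x85 (blk 16, set 0) → L1-HIT  vc=[]
5: 0x82 (blk 16, set 0) → L1-HIT  vc=[]
6: 0x87 (blk 16, set 0) → L1-HIT  vc=[]
7: 0xa6 (blk 20, set 4) → L1-HIT  vc=[]
8: 0xa1 (blk 20, set 4) → L1-HIT  vc=[]
9: 0xa1 (blk 20, set 4) → L1-HIT  vc=[]
10: 0xa6 (blk 20, set 4) → L1-HIT  vc=[]
11: 0x9c (blk 19, set 3) → MISS  vc=[]
12: 0x107 (blk 32, set 0) → MISS  vc=[16]
13: 0x87 (blk 16, set 0) → VC-HIT  vc=[32]
14: 0x84 (blk 16, set 0) → L1-HIT  vc=[32]
15: 0x1c6 (blk 56, set 0) → MISS  vc=[32, 16]
16: 0x64 (blk 12, set 4) → MISS  vc=[32, 16, 20]
17: 0xa2 (blk 20, set 4) → VC-HIT  vc=[32, 16, 12]
18: 0x60 (blk 12, set 4) → VC-HIT  vc=[32, 16, 20]

SEQ = [MISS, L1-HIT, L1-HIT, MISS, L1-HIT, L1-HIT, L1-HIT, L1-HIT, L1-HIT, L1-HIT, L1-HIT, MISS, MISS, VC-HIT, L1-HIT, MISS, MISS, VC-HIT, VC-HIT]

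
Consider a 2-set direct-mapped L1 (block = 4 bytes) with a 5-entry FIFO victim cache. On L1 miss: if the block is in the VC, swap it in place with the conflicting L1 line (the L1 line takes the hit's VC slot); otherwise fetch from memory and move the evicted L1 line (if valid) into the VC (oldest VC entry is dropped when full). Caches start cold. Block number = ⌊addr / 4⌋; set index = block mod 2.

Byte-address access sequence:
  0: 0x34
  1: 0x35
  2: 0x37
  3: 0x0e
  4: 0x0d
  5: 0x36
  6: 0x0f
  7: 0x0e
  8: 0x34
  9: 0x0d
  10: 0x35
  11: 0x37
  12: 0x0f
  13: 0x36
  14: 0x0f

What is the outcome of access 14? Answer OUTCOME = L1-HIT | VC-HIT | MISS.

  [0] addr=0x34 blk=13 s=1: MISS | VC []
  [1] addr=0x35 blk=13 s=1: L1-HIT | VC []
  [2] addr=0x37 blk=13 s=1: L1-HIT | VC []
  [3] addr=0xe blk=3 s=1: MISS | VC [13]
  [4] addr=0xd blk=3 s=1: L1-HIT | VC [13]
  [5] addr=0x36 blk=13 s=1: VC-HIT | VC [3]
  [6] addr=0xf blk=3 s=1: VC-HIT | VC [13]
  [7] addr=0xe blk=3 s=1: L1-HIT | VC [13]
  [8] addr=0x34 blk=13 s=1: VC-HIT | VC [3]
  [9] addr=0xd blk=3 s=1: VC-HIT | VC [13]
  [10] addr=0x35 blk=13 s=1: VC-HIT | VC [3]
  [11] addr=0x37 blk=13 s=1: L1-HIT | VC [3]
  [12] addr=0xf blk=3 s=1: VC-HIT | VC [13]
  [13] addr=0x36 blk=13 s=1: VC-HIT | VC [3]
  [14] addr=0xf blk=3 s=1: VC-HIT | VC [13]

OUTCOME = VC-HIT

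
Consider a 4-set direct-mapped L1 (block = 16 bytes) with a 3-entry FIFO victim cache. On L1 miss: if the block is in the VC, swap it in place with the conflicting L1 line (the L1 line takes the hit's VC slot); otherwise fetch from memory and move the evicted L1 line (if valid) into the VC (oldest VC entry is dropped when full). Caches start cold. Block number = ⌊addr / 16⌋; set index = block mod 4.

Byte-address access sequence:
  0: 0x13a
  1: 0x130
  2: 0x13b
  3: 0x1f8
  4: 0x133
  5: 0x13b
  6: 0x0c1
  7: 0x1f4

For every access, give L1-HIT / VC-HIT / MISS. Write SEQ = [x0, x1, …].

0: 0x13a (blk 19, set 3) → MISS  vc=[]
1: 0x130 (blk 19, set 3) → L1-HIT  vc=[]
2: 0x13b (blk 19, set 3) → L1-HIT  vc=[]
3: 0x1f8 (blk 31, set 3) → MISS  vc=[19]
4: 0x133 (blk 19, set 3) → VC-HIT  vc=[31]
5: 0x13b (blk 19, set 3) → L1-HIT  vc=[31]
6: 0xc1 (blk 12, set 0) → MISS  vc=[31]
7: 0x1f4 (blk 31, set 3) → VC-HIT  vc=[19]

SEQ = [MISS, L1-HIT, L1-HIT, MISS, VC-HIT, L1-HIT, MISS, VC-HIT]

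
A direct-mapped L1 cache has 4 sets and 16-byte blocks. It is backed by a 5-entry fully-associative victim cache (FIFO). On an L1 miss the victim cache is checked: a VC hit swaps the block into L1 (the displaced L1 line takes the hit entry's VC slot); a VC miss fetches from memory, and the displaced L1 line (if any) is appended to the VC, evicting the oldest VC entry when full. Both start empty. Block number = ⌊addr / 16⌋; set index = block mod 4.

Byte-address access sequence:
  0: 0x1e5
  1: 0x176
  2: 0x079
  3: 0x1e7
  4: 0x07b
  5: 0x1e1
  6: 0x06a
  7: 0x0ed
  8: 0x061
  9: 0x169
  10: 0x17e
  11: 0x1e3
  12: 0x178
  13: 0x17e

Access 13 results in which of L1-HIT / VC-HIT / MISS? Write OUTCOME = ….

0: 0x1e5 (blk 30, set 2) → MISS  vc=[]
1: 0x176 (blk 23, set 3) → MISS  vc=[]
2: 0x79 (blk 7, set 3) → MISS  vc=[23]
3: 0x1e7 (blk 30, set 2) → L1-HIT  vc=[23]
4: 0x7b (blk 7, set 3) → L1-HIT  vc=[23]
5: 0x1e1 (blk 30, set 2) → L1-HIT  vc=[23]
6: 0x6a (blk 6, set 2) → MISS  vc=[23, 30]
7: 0xed (blk 14, set 2) → MISS  vc=[23, 30, 6]
8: 0x61 (blk 6, set 2) → VC-HIT  vc=[23, 30, 14]
9: 0x169 (blk 22, set 2) → MISS  vc=[23, 30, 14, 6]
10: 0x17e (blk 23, set 3) → VC-HIT  vc=[7, 30, 14, 6]
11: 0x1e3 (blk 30, set 2) → VC-HIT  vc=[7, 22, 14, 6]
12: 0x178 (blk 23, set 3) → L1-HIT  vc=[7, 22, 14, 6]
13: 0x17e (blk 23, set 3) → L1-HIT  vc=[7, 22, 14, 6]

OUTCOME = L1-HIT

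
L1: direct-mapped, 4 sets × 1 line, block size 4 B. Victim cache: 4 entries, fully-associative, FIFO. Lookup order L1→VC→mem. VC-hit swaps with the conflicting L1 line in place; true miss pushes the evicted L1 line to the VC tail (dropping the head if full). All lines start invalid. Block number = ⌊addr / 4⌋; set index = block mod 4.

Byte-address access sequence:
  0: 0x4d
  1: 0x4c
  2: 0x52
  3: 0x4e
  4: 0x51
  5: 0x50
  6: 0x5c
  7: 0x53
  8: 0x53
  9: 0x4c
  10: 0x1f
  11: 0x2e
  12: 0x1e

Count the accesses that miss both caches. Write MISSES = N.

0: 0x4d (blk 19, set 3) → MISS  vc=[]
1: 0x4c (blk 19, set 3) → L1-HIT  vc=[]
2: 0x52 (blk 20, set 0) → MISS  vc=[]
3: 0x4e (blk 19, set 3) → L1-HIT  vc=[]
4: 0x51 (blk 20, set 0) → L1-HIT  vc=[]
5: 0x50 (blk 20, set 0) → L1-HIT  vc=[]
6: 0x5c (blk 23, set 3) → MISS  vc=[19]
7: 0x53 (blk 20, set 0) → L1-HIT  vc=[19]
8: 0x53 (blk 20, set 0) → L1-HIT  vc=[19]
9: 0x4c (blk 19, set 3) → VC-HIT  vc=[23]
10: 0x1f (blk 7, set 3) → MISS  vc=[23, 19]
11: 0x2e (blk 11, set 3) → MISS  vc=[23, 19, 7]
12: 0x1e (blk 7, set 3) → VC-HIT  vc=[23, 19, 11]

MISSES = 5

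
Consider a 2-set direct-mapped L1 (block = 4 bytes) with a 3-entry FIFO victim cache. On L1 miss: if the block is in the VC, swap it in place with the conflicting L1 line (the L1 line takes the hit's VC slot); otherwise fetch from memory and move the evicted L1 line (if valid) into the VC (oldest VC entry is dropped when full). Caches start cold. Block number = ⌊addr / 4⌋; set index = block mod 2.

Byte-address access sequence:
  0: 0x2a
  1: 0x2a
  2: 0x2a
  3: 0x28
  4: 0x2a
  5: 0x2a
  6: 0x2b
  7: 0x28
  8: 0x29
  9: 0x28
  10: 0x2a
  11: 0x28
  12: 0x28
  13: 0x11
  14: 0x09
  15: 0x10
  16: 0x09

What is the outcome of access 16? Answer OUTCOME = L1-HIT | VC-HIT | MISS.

  [0] addr=0x2a blk=10 s=0: MISS | VC []
  [1] addr=0x2a blk=10 s=0: L1-HIT | VC []
  [2] addr=0x2a blk=10 s=0: L1-HIT | VC []
  [3] addr=0x28 blk=10 s=0: L1-HIT | VC []
  [4] addr=0x2a blk=10 s=0: L1-HIT | VC []
  [5] addr=0x2a blk=10 s=0: L1-HIT | VC []
  [6] addr=0x2b blk=10 s=0: L1-HIT | VC []
  [7] addr=0x28 blk=10 s=0: L1-HIT | VC []
  [8] addr=0x29 blk=10 s=0: L1-HIT | VC []
  [9] addr=0x28 blk=10 s=0: L1-HIT | VC []
  [10] addr=0x2a blk=10 s=0: L1-HIT | VC []
  [11] addr=0x28 blk=10 s=0: L1-HIT | VC []
  [12] addr=0x28 blk=10 s=0: L1-HIT | VC []
  [13] addr=0x11 blk=4 s=0: MISS | VC [10]
  [14] addr=0x9 blk=2 s=0: MISS | VC [10, 4]
  [15] addr=0x10 blk=4 s=0: VC-HIT | VC [10, 2]
  [16] addr=0x9 blk=2 s=0: VC-HIT | VC [10, 4]

OUTCOME = VC-HIT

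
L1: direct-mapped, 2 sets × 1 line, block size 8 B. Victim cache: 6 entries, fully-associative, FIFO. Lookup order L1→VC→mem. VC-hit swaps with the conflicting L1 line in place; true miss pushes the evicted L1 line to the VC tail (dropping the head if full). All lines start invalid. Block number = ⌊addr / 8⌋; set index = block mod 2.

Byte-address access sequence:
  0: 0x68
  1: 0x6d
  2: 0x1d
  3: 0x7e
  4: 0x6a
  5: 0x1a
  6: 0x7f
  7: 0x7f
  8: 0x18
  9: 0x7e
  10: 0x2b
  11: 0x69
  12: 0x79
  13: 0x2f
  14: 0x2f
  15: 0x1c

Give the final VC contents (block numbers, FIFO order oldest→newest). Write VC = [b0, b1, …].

0: 0x68 (blk 13, set 1) → MISS  vc=[]
1: 0x6d (blk 13, set 1) → L1-HIT  vc=[]
2: 0x1d (blk 3, set 1) → MISS  vc=[13]
3: 0x7e (blk 15, set 1) → MISS  vc=[13, 3]
4: 0x6a (blk 13, set 1) → VC-HIT  vc=[15, 3]
5: 0x1a (blk 3, set 1) → VC-HIT  vc=[15, 13]
6: 0x7f (blk 15, set 1) → VC-HIT  vc=[3, 13]
7: 0x7f (blk 15, set 1) → L1-HIT  vc=[3, 13]
8: 0x18 (blk 3, set 1) → VC-HIT  vc=[15, 13]
9: 0x7e (blk 15, set 1) → VC-HIT  vc=[3, 13]
10: 0x2b (blk 5, set 1) → MISS  vc=[3, 13, 15]
11: 0x69 (blk 13, set 1) → VC-HIT  vc=[3, 5, 15]
12: 0x79 (blk 15, set 1) → VC-HIT  vc=[3, 5, 13]
13: 0x2f (blk 5, set 1) → VC-HIT  vc=[3, 15, 13]
14: 0x2f (blk 5, set 1) → L1-HIT  vc=[3, 15, 13]
15: 0x1c (blk 3, set 1) → VC-HIT  vc=[5, 15, 13]

VC = [5, 15, 13]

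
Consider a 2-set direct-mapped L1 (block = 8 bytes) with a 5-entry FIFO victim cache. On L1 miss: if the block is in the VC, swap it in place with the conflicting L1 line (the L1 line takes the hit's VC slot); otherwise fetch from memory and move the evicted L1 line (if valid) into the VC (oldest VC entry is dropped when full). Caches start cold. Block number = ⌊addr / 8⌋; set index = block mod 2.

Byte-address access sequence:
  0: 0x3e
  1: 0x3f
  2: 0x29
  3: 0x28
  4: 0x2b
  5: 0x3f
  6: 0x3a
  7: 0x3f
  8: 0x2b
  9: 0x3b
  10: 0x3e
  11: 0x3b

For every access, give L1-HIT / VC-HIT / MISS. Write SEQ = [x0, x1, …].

SEQ = [MISS, L1-HIT, MISS, L1-HIT, L1-HIT, VC-HIT, L1-HIT, L1-HIT, VC-HIT, VC-HIT, L1-HIT, L1-HIT]

#0 0x3e→b7/s1 MISS; vc=[]
#1 0x3f→b7/s1 L1-HIT; vc=[]
#2 0x29→b5/s1 MISS; vc=[7]
#3 0x28→b5/s1 L1-HIT; vc=[7]
#4 0x2b→b5/s1 L1-HIT; vc=[7]
#5 0x3f→b7/s1 VC-HIT; vc=[5]
#6 0x3a→b7/s1 L1-HIT; vc=[5]
#7 0x3f→b7/s1 L1-HIT; vc=[5]
#8 0x2b→b5/s1 VC-HIT; vc=[7]
#9 0x3b→b7/s1 VC-HIT; vc=[5]
#10 0x3e→b7/s1 L1-HIT; vc=[5]
#11 0x3b→b7/s1 L1-HIT; vc=[5]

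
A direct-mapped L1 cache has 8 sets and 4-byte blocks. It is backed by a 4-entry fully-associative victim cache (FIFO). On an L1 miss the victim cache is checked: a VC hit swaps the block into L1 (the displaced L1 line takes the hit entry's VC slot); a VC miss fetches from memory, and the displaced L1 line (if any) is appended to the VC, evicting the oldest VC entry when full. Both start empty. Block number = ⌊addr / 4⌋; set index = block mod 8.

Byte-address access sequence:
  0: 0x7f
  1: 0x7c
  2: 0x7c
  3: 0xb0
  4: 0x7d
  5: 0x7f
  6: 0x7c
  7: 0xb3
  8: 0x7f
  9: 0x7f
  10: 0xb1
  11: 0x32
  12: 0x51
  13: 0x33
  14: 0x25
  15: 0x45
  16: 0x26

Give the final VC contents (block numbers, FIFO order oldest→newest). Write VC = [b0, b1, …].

VC = [44, 20, 17]

0: 0x7f (blk 31, set 7) → MISS  vc=[]
1: 0x7c (blk 31, set 7) → L1-HIT  vc=[]
2: 0x7c (blk 31, set 7) → L1-HIT  vc=[]
3: 0xb0 (blk 44, set 4) → MISS  vc=[]
4: 0x7d (blk 31, set 7) → L1-HIT  vc=[]
5: 0x7f (blk 31, set 7) → L1-HIT  vc=[]
6: 0x7c (blk 31, set 7) → L1-HIT  vc=[]
7: 0xb3 (blk 44, set 4) → L1-HIT  vc=[]
8: 0x7f (blk 31, set 7) → L1-HIT  vc=[]
9: 0x7f (blk 31, set 7) → L1-HIT  vc=[]
10: 0xb1 (blk 44, set 4) → L1-HIT  vc=[]
11: 0x32 (blk 12, set 4) → MISS  vc=[44]
12: 0x51 (blk 20, set 4) → MISS  vc=[44, 12]
13: 0x33 (blk 12, set 4) → VC-HIT  vc=[44, 20]
14: 0x25 (blk 9, set 1) → MISS  vc=[44, 20]
15: 0x45 (blk 17, set 1) → MISS  vc=[44, 20, 9]
16: 0x26 (blk 9, set 1) → VC-HIT  vc=[44, 20, 17]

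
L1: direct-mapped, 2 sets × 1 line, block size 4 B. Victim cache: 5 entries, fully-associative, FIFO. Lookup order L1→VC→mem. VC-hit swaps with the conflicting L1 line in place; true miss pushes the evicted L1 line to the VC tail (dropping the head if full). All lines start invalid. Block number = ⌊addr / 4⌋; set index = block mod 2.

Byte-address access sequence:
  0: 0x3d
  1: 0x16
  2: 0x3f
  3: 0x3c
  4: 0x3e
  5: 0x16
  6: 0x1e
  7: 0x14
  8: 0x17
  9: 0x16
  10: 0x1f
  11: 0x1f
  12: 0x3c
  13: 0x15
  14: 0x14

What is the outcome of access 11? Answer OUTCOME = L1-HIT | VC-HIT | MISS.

OUTCOME = L1-HIT

#0 0x3d→b15/s1 MISS; vc=[]
#1 0x16→b5/s1 MISS; vc=[15]
#2 0x3f→b15/s1 VC-HIT; vc=[5]
#3 0x3c→b15/s1 L1-HIT; vc=[5]
#4 0x3e→b15/s1 L1-HIT; vc=[5]
#5 0x16→b5/s1 VC-HIT; vc=[15]
#6 0x1e→b7/s1 MISS; vc=[15,5]
#7 0x14→b5/s1 VC-HIT; vc=[15,7]
#8 0x17→b5/s1 L1-HIT; vc=[15,7]
#9 0x16→b5/s1 L1-HIT; vc=[15,7]
#10 0x1f→b7/s1 VC-HIT; vc=[15,5]
#11 0x1f→b7/s1 L1-HIT; vc=[15,5]
#12 0x3c→b15/s1 VC-HIT; vc=[7,5]
#13 0x15→b5/s1 VC-HIT; vc=[7,15]
#14 0x14→b5/s1 L1-HIT; vc=[7,15]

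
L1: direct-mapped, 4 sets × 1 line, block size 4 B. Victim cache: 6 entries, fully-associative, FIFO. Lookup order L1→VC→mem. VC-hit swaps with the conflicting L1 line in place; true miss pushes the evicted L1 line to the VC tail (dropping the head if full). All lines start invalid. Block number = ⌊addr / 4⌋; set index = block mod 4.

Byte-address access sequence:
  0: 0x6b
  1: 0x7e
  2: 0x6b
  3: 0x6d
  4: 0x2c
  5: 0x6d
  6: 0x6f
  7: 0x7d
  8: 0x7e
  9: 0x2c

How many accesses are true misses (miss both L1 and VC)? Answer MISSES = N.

MISSES = 4

0: 0x6b (blk 26, set 2) → MISS  vc=[]
1: 0x7e (blk 31, set 3) → MISS  vc=[]
2: 0x6b (blk 26, set 2) → L1-HIT  vc=[]
3: 0x6d (blk 27, set 3) → MISS  vc=[31]
4: 0x2c (blk 11, set 3) → MISS  vc=[31, 27]
5: 0x6d (blk 27, set 3) → VC-HIT  vc=[31, 11]
6: 0x6f (blk 27, set 3) → L1-HIT  vc=[31, 11]
7: 0x7d (blk 31, set 3) → VC-HIT  vc=[27, 11]
8: 0x7e (blk 31, set 3) → L1-HIT  vc=[27, 11]
9: 0x2c (blk 11, set 3) → VC-HIT  vc=[27, 31]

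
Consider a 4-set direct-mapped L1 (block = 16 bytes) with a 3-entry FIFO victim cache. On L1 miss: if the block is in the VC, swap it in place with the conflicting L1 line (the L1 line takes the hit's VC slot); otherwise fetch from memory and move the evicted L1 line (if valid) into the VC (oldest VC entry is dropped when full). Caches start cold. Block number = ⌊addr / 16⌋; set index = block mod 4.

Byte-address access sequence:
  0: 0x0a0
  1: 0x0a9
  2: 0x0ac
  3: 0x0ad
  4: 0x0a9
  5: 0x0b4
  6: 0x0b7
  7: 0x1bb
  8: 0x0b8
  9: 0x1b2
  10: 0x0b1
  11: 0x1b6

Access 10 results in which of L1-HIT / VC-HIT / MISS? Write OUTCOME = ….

  [0] addr=0xa0 blk=10 s=2: MISS | VC []
  [1] addr=0xa9 blk=10 s=2: L1-HIT | VC []
  [2] addr=0xac blk=10 s=2: L1-HIT | VC []
  [3] addr=0xad blk=10 s=2: L1-HIT | VC []
  [4] addr=0xa9 blk=10 s=2: L1-HIT | VC []
  [5] addr=0xb4 blk=11 s=3: MISS | VC []
  [6] addr=0xb7 blk=11 s=3: L1-HIT | VC []
  [7] addr=0x1bb blk=27 s=3: MISS | VC [11]
  [8] addr=0xb8 blk=11 s=3: VC-HIT | VC [27]
  [9] addr=0x1b2 blk=27 s=3: VC-HIT | VC [11]
  [10] addr=0xb1 blk=11 s=3: VC-HIT | VC [27]
  [11] addr=0x1b6 blk=27 s=3: VC-HIT | VC [11]

OUTCOME = VC-HIT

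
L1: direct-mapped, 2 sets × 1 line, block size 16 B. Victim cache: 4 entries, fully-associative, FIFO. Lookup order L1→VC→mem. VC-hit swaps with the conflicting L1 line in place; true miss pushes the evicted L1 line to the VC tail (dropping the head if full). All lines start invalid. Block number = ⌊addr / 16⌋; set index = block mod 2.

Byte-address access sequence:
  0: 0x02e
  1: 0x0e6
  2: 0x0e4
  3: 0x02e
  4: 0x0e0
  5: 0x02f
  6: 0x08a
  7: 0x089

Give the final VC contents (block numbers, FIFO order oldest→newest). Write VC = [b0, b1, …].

#0 0x2e→b2/s0 MISS; vc=[]
#1 0xe6→b14/s0 MISS; vc=[2]
#2 0xe4→b14/s0 L1-HIT; vc=[2]
#3 0x2e→b2/s0 VC-HIT; vc=[14]
#4 0xe0→b14/s0 VC-HIT; vc=[2]
#5 0x2f→b2/s0 VC-HIT; vc=[14]
#6 0x8a→b8/s0 MISS; vc=[14,2]
#7 0x89→b8/s0 L1-HIT; vc=[14,2]

VC = [14, 2]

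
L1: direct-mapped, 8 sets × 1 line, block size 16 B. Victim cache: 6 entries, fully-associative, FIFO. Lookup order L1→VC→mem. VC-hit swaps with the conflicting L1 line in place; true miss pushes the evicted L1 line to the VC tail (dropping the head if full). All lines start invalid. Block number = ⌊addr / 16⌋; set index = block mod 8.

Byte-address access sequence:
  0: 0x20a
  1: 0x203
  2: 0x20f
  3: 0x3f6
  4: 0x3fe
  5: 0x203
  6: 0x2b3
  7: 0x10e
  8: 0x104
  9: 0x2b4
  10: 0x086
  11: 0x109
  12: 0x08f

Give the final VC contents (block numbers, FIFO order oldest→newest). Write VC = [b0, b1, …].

VC = [32, 16]

  [0] addr=0x20a blk=32 s=0: MISS | VC []
  [1] addr=0x203 blk=32 s=0: L1-HIT | VC []
  [2] addr=0x20f blk=32 s=0: L1-HIT | VC []
  [3] addr=0x3f6 blk=63 s=7: MISS | VC []
  [4] addr=0x3fe blk=63 s=7: L1-HIT | VC []
  [5] addr=0x203 blk=32 s=0: L1-HIT | VC []
  [6] addr=0x2b3 blk=43 s=3: MISS | VC []
  [7] addr=0x10e blk=16 s=0: MISS | VC [32]
  [8] addr=0x104 blk=16 s=0: L1-HIT | VC [32]
  [9] addr=0x2b4 blk=43 s=3: L1-HIT | VC [32]
  [10] addr=0x86 blk=8 s=0: MISS | VC [32, 16]
  [11] addr=0x109 blk=16 s=0: VC-HIT | VC [32, 8]
  [12] addr=0x8f blk=8 s=0: VC-HIT | VC [32, 16]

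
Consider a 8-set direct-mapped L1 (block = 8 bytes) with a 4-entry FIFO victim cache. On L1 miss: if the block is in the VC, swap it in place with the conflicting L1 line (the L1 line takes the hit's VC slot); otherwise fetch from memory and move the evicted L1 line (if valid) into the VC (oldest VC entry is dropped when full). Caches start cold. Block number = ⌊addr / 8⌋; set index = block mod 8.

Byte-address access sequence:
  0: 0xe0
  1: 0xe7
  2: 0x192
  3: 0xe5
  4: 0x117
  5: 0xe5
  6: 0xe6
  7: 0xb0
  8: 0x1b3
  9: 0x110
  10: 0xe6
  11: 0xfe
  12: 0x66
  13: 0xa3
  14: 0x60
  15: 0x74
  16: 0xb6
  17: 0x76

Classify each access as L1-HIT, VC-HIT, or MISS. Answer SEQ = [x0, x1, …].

  [0] addr=0xe0 blk=28 s=4: MISS | VC []
  [1] addr=0xe7 blk=28 s=4: L1-HIT | VC []
  [2] addr=0x192 blk=50 s=2: MISS | VC []
  [3] addr=0xe5 blk=28 s=4: L1-HIT | VC []
  [4] addr=0x117 blk=34 s=2: MISS | VC [50]
  [5] addr=0xe5 blk=28 s=4: L1-HIT | VC [50]
  [6] addr=0xe6 blk=28 s=4: L1-HIT | VC [50]
  [7] addr=0xb0 blk=22 s=6: MISS | VC [50]
  [8] addr=0x1b3 blk=54 s=6: MISS | VC [50, 22]
  [9] addr=0x110 blk=34 s=2: L1-HIT | VC [50, 22]
  [10] addr=0xe6 blk=28 s=4: L1-HIT | VC [50, 22]
  [11] addr=0xfe blk=31 s=7: MISS | VC [50, 22]
  [12] addr=0x66 blk=12 s=4: MISS | VC [50, 22, 28]
  [13] addr=0xa3 blk=20 s=4: MISS | VC [50, 22, 28, 12]
  [14] addr=0x60 blk=12 s=4: VC-HIT | VC [50, 22, 28, 20]
  [15] addr=0x74 blk=14 s=6: MISS | VC [22, 28, 20, 54]
  [16] addr=0xb6 blk=22 s=6: VC-HIT | VC [14, 28, 20, 54]
  [17] addr=0x76 blk=14 s=6: VC-HIT | VC [22, 28, 20, 54]

SEQ = [MISS, L1-HIT, MISS, L1-HIT, MISS, L1-HIT, L1-HIT, MISS, MISS, L1-HIT, L1-HIT, MISS, MISS, MISS, VC-HIT, MISS, VC-HIT, VC-HIT]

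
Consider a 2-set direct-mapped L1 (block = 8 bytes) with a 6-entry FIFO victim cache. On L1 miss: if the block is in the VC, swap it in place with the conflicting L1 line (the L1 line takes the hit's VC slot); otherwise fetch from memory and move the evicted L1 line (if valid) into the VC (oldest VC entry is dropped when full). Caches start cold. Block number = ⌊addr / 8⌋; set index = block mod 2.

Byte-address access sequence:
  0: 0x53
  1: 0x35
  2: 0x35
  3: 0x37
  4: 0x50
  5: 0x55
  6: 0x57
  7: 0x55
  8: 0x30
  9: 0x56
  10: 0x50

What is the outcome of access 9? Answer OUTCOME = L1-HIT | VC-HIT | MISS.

#0 0x53→b10/s0 MISS; vc=[]
#1 0x35→b6/s0 MISS; vc=[10]
#2 0x35→b6/s0 L1-HIT; vc=[10]
#3 0x37→b6/s0 L1-HIT; vc=[10]
#4 0x50→b10/s0 VC-HIT; vc=[6]
#5 0x55→b10/s0 L1-HIT; vc=[6]
#6 0x57→b10/s0 L1-HIT; vc=[6]
#7 0x55→b10/s0 L1-HIT; vc=[6]
#8 0x30→b6/s0 VC-HIT; vc=[10]
#9 0x56→b10/s0 VC-HIT; vc=[6]
#10 0x50→b10/s0 L1-HIT; vc=[6]

OUTCOME = VC-HIT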